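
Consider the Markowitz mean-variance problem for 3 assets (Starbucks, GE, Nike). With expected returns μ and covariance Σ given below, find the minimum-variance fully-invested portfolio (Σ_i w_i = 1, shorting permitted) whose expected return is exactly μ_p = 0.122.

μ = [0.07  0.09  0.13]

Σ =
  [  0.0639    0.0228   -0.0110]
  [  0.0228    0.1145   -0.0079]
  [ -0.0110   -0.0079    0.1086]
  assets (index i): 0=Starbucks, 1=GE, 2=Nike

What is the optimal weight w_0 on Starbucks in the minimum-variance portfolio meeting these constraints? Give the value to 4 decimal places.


p=Σ⁻¹μ = [1.0927  0.6620  1.3559]
q=Σ⁻¹𝟙 = [15.2746  6.4666  11.2257]
a=μᵀp=0.312331  b=𝟙ᵀp=3.110546  c=𝟙ᵀq=32.966787  D=ac−b²=0.621062
λ₁=(c·0.122−b)/D = (32.966787·0.122−3.110546)/0.621062 = 1.467489
λ₂=(a−b·0.122)/D = (0.312331−3.110546·0.122)/0.621062 = -0.108130
w* = 1.467489·p + -0.108130·q:
  w_0 = 1.467489·1.0927 + -0.108130·15.2746 = -0.0482  (Starbucks)
  w_1 = 1.467489·0.6620 + -0.108130·6.4666 = 0.2722  (GE)
  w_2 = 1.467489·1.3559 + -0.108130·11.2257 = 0.7759  (Nike)
Σw_i=1.0000  μᵀw=0.1220
σ²=wᵀΣw=λ₁·μ_p+λ₂ = 1.467489·0.122 + -0.108130 = 0.070904 ≈ 0.0709

-0.0482


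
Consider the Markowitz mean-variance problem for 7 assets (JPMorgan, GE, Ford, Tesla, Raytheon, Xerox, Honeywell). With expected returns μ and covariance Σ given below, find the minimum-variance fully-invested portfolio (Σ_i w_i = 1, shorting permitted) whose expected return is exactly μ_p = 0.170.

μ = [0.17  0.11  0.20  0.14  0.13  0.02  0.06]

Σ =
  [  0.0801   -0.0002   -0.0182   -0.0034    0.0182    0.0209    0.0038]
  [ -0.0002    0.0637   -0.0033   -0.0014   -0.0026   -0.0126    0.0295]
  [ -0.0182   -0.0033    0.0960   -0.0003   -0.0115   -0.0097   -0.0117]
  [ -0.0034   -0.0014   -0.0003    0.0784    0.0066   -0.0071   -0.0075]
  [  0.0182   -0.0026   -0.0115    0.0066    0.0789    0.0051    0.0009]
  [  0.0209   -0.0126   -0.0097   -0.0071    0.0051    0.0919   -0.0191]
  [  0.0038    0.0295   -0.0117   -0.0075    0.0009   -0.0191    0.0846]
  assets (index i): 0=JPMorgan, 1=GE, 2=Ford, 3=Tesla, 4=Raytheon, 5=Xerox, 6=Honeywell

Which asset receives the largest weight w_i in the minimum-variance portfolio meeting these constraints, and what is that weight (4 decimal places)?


x=Σ⁻¹μ = [2.4128  1.7726  2.8922  1.9158  1.3764  0.4204  0.6328]
y=Σ⁻¹𝟙 = [9.8567  14.2308  17.3959  15.3209  10.9442  15.8379  13.6387]
a=μᵀx=1.677116  b=𝟙ᵀx=11.422953  c=𝟙ᵀy=97.225051  D=ac−b²=32.573860
λ₁=(c·0.170−b)/D = (97.225051·0.170−11.422953)/32.573860 = 0.156730
λ₂=(a−b·0.170)/D = (1.677116−11.422953·0.170)/32.573860 = -0.008129
w* = 0.156730·x + -0.008129·y:
  w_0 = 0.156730·2.4128 + -0.008129·9.8567 = 0.2980  (JPMorgan)
  w_1 = 0.156730·1.7726 + -0.008129·14.2308 = 0.1621  (GE)
  w_2 = 0.156730·2.8922 + -0.008129·17.3959 = 0.3119  (Ford)
  w_3 = 0.156730·1.9158 + -0.008129·15.3209 = 0.1757  (Tesla)
  w_4 = 0.156730·1.3764 + -0.008129·10.9442 = 0.1268  (Raytheon)
  w_5 = 0.156730·0.4204 + -0.008129·15.8379 = -0.0629  (Xerox)
  w_6 = 0.156730·0.6328 + -0.008129·13.6387 = -0.0117  (Honeywell)
Σw_i=1.0000  μᵀw=0.1700
σ²=wᵀΣw=λ₁·μ_p+λ₂ = 0.156730·0.170 + -0.008129 = 0.018515 ≈ 0.0185

Ford (0.3119)


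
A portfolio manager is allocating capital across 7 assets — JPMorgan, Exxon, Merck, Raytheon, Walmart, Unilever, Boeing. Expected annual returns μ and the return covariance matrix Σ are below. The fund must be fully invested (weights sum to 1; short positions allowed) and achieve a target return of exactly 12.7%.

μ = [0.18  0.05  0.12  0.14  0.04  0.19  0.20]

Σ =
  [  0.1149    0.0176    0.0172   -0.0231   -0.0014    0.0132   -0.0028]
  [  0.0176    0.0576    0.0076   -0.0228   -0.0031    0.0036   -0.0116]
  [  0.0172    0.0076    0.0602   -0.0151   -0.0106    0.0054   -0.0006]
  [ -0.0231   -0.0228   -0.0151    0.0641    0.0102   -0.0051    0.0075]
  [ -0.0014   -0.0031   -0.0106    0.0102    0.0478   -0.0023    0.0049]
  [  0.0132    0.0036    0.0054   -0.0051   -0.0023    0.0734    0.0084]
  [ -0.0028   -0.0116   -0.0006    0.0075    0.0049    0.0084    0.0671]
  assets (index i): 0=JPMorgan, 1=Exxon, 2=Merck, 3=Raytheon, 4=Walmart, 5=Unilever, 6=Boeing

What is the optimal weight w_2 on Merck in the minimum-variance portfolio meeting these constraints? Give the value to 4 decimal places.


0.1578

u=Σ⁻¹μ = [1.5186  2.0410  2.1748  3.7309  0.5194  2.0209  2.7083]
v=Σ⁻¹𝟙 = [6.4694  27.1394  21.3066  28.5295  20.5771  10.5824  14.0391]
a=μᵀu=2.105119  b=𝟙ᵀu=14.713941  c=𝟙ᵀv=128.643471  D=ac−b²=54.309738
λ₁=(c·0.127−b)/D = (128.643471·0.127−14.713941)/54.309738 = 0.029899
λ₂=(a−b·0.127)/D = (2.105119−14.713941·0.127)/54.309738 = 0.004354
w* = 0.029899·u + 0.004354·v:
  w_0 = 0.029899·1.5186 + 0.004354·6.4694 = 0.0736  (JPMorgan)
  w_1 = 0.029899·2.0410 + 0.004354·27.1394 = 0.1792  (Exxon)
  w_2 = 0.029899·2.1748 + 0.004354·21.3066 = 0.1578  (Merck)
  w_3 = 0.029899·3.7309 + 0.004354·28.5295 = 0.2358  (Raytheon)
  w_4 = 0.029899·0.5194 + 0.004354·20.5771 = 0.1051  (Walmart)
  w_5 = 0.029899·2.0209 + 0.004354·10.5824 = 0.1065  (Unilever)
  w_6 = 0.029899·2.7083 + 0.004354·14.0391 = 0.1421  (Boeing)
Σw_i=1.0000  μᵀw=0.1270
σ²=wᵀΣw=λ₁·μ_p+λ₂ = 0.029899·0.127 + 0.004354 = 0.008151 ≈ 0.0082


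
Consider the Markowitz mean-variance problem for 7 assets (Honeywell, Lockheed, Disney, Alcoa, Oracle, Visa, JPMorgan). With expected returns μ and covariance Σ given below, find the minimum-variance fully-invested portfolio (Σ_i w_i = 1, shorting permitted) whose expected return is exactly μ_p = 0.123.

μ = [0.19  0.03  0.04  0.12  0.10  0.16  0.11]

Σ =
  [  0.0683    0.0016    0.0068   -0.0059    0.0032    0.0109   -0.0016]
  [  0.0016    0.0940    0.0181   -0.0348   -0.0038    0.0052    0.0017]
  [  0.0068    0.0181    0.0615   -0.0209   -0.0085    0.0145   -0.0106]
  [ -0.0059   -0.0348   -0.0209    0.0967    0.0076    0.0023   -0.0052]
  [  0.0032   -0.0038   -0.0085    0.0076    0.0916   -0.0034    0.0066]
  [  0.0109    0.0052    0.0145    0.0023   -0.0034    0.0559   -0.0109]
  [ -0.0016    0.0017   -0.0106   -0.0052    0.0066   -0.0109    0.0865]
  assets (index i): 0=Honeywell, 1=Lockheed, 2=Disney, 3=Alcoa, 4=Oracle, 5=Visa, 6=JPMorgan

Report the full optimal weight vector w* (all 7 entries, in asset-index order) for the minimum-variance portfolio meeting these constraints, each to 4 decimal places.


u=Σ⁻¹μ = [2.4557  0.6670  0.6062  1.7236  0.9148  2.4853  1.7253]
v=Σ⁻¹𝟙 = [12.0686  13.5730  18.9326  19.7860  10.4925  12.2616  15.7712]
a=μᵀu=1.396570  b=𝟙ᵀu=10.577778  c=𝟙ᵀv=102.885458  D=ac−b²=31.797341
λ₁=(c·0.123−b)/D = (102.885458·0.123−10.577778)/31.797341 = 0.065324
λ₂=(a−b·0.123)/D = (1.396570−10.577778·0.123)/31.797341 = 0.003003
w* = 0.065324·u + 0.003003·v:
  w_0 = 0.065324·2.4557 + 0.003003·12.0686 = 0.1967  (Honeywell)
  w_1 = 0.065324·0.6670 + 0.003003·13.5730 = 0.0843  (Lockheed)
  w_2 = 0.065324·0.6062 + 0.003003·18.9326 = 0.0965  (Disney)
  w_3 = 0.065324·1.7236 + 0.003003·19.7860 = 0.1720  (Alcoa)
  w_4 = 0.065324·0.9148 + 0.003003·10.4925 = 0.0913  (Oracle)
  w_5 = 0.065324·2.4853 + 0.003003·12.2616 = 0.1992  (Visa)
  w_6 = 0.065324·1.7253 + 0.003003·15.7712 = 0.1601  (JPMorgan)
Σw_i=1.0000  μᵀw=0.1230
σ²=wᵀΣw=λ₁·μ_p+λ₂ = 0.065324·0.123 + 0.003003 = 0.011038 ≈ 0.0110

0.1967  0.0843  0.0965  0.1720  0.0913  0.1992  0.1601


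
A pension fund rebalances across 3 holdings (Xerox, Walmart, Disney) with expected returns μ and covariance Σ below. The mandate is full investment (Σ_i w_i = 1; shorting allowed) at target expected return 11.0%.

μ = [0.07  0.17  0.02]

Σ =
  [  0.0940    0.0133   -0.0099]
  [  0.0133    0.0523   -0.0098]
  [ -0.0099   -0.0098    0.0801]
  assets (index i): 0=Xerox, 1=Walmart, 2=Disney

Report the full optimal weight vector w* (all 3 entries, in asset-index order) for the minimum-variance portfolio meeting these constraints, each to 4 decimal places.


g=Σ⁻¹μ = [0.3523  3.2913  0.6959]
h=Σ⁻¹𝟙 = [9.5431  19.7057  16.0748]
a=μᵀg=0.598098  b=𝟙ᵀg=4.339490  c=𝟙ᵀh=45.323682  D=ac−b²=8.276824
λ₁=(c·0.110−b)/D = (45.323682·0.110−4.339490)/8.276824 = 0.078063
λ₂=(a−b·0.110)/D = (0.598098−4.339490·0.110)/8.276824 = 0.014589
w* = 0.078063·g + 0.014589·h:
  w_0 = 0.078063·0.3523 + 0.014589·9.5431 = 0.1667  (Xerox)
  w_1 = 0.078063·3.2913 + 0.014589·19.7057 = 0.5444  (Walmart)
  w_2 = 0.078063·0.6959 + 0.014589·16.0748 = 0.2888  (Disney)
Σw_i=1.0000  μᵀw=0.1100
σ²=wᵀΣw=λ₁·μ_p+λ₂ = 0.078063·0.110 + 0.014589 = 0.023176 ≈ 0.0232

0.1667  0.5444  0.2888


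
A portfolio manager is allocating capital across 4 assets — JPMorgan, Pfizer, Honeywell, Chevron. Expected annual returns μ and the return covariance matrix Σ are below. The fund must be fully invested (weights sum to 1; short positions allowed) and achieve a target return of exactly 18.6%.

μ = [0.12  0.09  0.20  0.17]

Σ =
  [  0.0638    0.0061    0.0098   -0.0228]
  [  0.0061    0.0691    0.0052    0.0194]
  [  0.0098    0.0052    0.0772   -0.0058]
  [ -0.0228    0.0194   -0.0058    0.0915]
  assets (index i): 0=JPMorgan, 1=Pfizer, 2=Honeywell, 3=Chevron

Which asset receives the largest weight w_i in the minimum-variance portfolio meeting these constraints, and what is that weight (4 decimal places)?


g=Σ⁻¹μ = [2.4049  0.1816  2.4666  2.5750]
h=Σ⁻¹𝟙 = [18.3961  7.9242  11.1768  14.5413]
a=μᵀg=1.236004  b=𝟙ᵀg=7.628094  c=𝟙ᵀh=52.038417  D=ac−b²=6.131864
λ₁=(c·0.186−b)/D = (52.038417·0.186−7.628094)/6.131864 = 0.334491
λ₂=(a−b·0.186)/D = (1.236004−7.628094·0.186)/6.131864 = -0.029815
w* = 0.334491·g + -0.029815·h:
  w_0 = 0.334491·2.4049 + -0.029815·18.3961 = 0.2559  (JPMorgan)
  w_1 = 0.334491·0.1816 + -0.029815·7.9242 = -0.1755  (Pfizer)
  w_2 = 0.334491·2.4666 + -0.029815·11.1768 = 0.4918  (Honeywell)
  w_3 = 0.334491·2.5750 + -0.029815·14.5413 = 0.4278  (Chevron)
Σw_i=1.0000  μᵀw=0.1860
σ²=wᵀΣw=λ₁·μ_p+λ₂ = 0.334491·0.186 + -0.029815 = 0.032400 ≈ 0.0324

Honeywell (0.4918)


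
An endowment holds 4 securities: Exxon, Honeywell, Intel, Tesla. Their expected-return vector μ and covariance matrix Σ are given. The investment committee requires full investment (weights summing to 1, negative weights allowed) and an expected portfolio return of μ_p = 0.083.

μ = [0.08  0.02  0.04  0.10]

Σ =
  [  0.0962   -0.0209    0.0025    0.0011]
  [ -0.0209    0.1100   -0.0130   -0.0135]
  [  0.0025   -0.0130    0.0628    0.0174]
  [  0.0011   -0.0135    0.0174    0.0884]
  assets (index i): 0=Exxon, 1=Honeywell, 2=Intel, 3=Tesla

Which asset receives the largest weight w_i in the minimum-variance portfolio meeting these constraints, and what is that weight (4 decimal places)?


g=Σ⁻¹μ = [0.9263  0.5431  0.4012  1.1237]
h=Σ⁻¹𝟙 = [13.0616  14.6812  15.5821  10.3247]
a=μᵀg=0.213383  b=𝟙ᵀg=2.994303  c=𝟙ᵀh=53.649574  D=ac−b²=2.482067
λ₁=(c·0.083−b)/D = (53.649574·0.083−2.994303)/2.482067 = 0.587660
λ₂=(a−b·0.083)/D = (0.213383−2.994303·0.083)/2.482067 = -0.014159
w* = 0.587660·g + -0.014159·h:
  w_0 = 0.587660·0.9263 + -0.014159·13.0616 = 0.3594  (Exxon)
  w_1 = 0.587660·0.5431 + -0.014159·14.6812 = 0.1113  (Honeywell)
  w_2 = 0.587660·0.4012 + -0.014159·15.5821 = 0.0151  (Intel)
  w_3 = 0.587660·1.1237 + -0.014159·10.3247 = 0.5142  (Tesla)
Σw_i=1.0000  μᵀw=0.0830
σ²=wᵀΣw=λ₁·μ_p+λ₂ = 0.587660·0.083 + -0.014159 = 0.034617 ≈ 0.0346

Tesla (0.5142)


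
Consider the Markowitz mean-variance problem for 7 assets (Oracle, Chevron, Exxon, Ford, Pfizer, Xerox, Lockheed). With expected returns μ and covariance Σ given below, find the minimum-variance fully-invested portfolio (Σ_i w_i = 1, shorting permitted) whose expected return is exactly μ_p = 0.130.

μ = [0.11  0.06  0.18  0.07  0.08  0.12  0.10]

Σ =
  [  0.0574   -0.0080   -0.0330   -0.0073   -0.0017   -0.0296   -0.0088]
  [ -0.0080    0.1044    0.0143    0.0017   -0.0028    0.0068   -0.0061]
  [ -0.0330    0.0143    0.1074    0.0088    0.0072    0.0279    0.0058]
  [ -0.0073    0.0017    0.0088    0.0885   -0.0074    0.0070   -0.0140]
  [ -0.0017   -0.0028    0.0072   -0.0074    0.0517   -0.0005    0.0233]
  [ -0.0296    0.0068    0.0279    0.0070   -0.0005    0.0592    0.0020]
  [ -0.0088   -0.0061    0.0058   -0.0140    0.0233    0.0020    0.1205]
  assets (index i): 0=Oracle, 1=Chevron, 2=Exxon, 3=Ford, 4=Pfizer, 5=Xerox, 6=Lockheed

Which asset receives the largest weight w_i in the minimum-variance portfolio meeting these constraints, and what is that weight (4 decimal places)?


u=Σ⁻¹μ = [5.3164  0.5374  2.1193  0.9859  1.1942  3.4855  0.9691]
v=Σ⁻¹𝟙 = [44.9140  10.3043  10.7433  14.2353  18.0632  31.2598  9.2256]
a=μᵀu=1.678250  b=𝟙ᵀu=14.607856  c=𝟙ᵀv=138.745528  D=ac−b²=19.460183
λ₁=(c·0.130−b)/D = (138.745528·0.130−14.607856)/19.460183 = 0.176209
λ₂=(a−b·0.130)/D = (1.678250−14.607856·0.130)/19.460183 = -0.011345
w* = 0.176209·u + -0.011345·v:
  w_0 = 0.176209·5.3164 + -0.011345·44.9140 = 0.4273  (Oracle)
  w_1 = 0.176209·0.5374 + -0.011345·10.3043 = -0.0222  (Chevron)
  w_2 = 0.176209·2.1193 + -0.011345·10.7433 = 0.2516  (Exxon)
  w_3 = 0.176209·0.9859 + -0.011345·14.2353 = 0.0122  (Ford)
  w_4 = 0.176209·1.1942 + -0.011345·18.0632 = 0.0055  (Pfizer)
  w_5 = 0.176209·3.4855 + -0.011345·31.2598 = 0.2595  (Xerox)
  w_6 = 0.176209·0.9691 + -0.011345·9.2256 = 0.0661  (Lockheed)
Σw_i=1.0000  μᵀw=0.1300
σ²=wᵀΣw=λ₁·μ_p+λ₂ = 0.176209·0.130 + -0.011345 = 0.011562 ≈ 0.0116

Oracle (0.4273)


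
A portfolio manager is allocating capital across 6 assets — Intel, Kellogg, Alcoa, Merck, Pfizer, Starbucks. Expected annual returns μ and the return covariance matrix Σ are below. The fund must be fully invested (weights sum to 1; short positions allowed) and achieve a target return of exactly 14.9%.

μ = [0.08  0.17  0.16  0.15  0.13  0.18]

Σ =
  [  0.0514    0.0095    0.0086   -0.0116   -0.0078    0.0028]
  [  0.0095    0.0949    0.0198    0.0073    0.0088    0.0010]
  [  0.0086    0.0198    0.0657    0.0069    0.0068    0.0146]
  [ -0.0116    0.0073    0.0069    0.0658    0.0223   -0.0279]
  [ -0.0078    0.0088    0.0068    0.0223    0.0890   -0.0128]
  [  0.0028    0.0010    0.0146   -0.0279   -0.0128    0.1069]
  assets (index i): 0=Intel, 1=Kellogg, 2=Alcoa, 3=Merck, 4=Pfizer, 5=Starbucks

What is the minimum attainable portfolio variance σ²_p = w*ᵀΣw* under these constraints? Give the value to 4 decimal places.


g=Σ⁻¹μ = [1.9345  1.0522  0.8930  3.0913  1.0331  2.4318]
h=Σ⁻¹𝟙 = [23.3332  4.6464  4.2530  21.5098  9.2412  14.8394]
a=μᵀg=1.512244  b=𝟙ᵀg=10.435946  c=𝟙ᵀh=77.823033  D=ac−b²=8.778414
λ₁=(c·0.149−b)/D = (77.823033·0.149−10.435946)/8.778414 = 0.132107
λ₂=(a−b·0.149)/D = (1.512244−10.435946·0.149)/8.778414 = -0.004866
w* = 0.132107·g + -0.004866·h:
  w_0 = 0.132107·1.9345 + -0.004866·23.3332 = 0.1420  (Intel)
  w_1 = 0.132107·1.0522 + -0.004866·4.6464 = 0.1164  (Kellogg)
  w_2 = 0.132107·0.8930 + -0.004866·4.2530 = 0.0973  (Alcoa)
  w_3 = 0.132107·3.0913 + -0.004866·21.5098 = 0.3037  (Merck)
  w_4 = 0.132107·1.0331 + -0.004866·9.2412 = 0.0915  (Pfizer)
  w_5 = 0.132107·2.4318 + -0.004866·14.8394 = 0.2491  (Starbucks)
Σw_i=1.0000  μᵀw=0.1490
σ²=wᵀΣw=λ₁·μ_p+λ₂ = 0.132107·0.149 + -0.004866 = 0.014818 ≈ 0.0148

0.0148


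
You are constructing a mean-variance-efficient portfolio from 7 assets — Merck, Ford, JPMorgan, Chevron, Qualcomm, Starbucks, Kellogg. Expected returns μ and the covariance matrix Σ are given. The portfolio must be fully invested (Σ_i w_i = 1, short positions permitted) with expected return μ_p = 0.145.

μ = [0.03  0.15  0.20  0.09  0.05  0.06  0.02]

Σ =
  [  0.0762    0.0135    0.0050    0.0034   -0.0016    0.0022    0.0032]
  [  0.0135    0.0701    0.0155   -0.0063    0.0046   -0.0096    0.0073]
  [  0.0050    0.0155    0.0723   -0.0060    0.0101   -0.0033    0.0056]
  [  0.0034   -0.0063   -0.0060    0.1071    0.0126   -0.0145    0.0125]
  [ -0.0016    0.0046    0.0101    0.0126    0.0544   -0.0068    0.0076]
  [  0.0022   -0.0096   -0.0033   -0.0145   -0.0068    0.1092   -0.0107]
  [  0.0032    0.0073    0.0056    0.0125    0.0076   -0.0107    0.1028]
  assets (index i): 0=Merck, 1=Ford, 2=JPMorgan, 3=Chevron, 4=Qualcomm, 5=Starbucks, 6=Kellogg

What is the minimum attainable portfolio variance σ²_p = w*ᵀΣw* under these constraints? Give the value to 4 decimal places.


0.0222

g=Σ⁻¹μ = [-0.1747  1.8618  2.5141  1.2233  0.1434  0.9513  -0.1295]
h=Σ⁻¹𝟙 = [9.7033  11.2267  9.5662  9.4608  14.3747  13.1006  7.2577]
a=μᵀg=0.948612  b=𝟙ᵀg=6.389747  c=𝟙ᵀh=74.690057  D=ac−b²=30.023040
λ₁=(c·0.145−b)/D = (74.690057·0.145−6.389747)/30.023040 = 0.147897
λ₂=(a−b·0.145)/D = (0.948612−6.389747·0.145)/30.023040 = 0.000736
w* = 0.147897·g + 0.000736·h:
  w_0 = 0.147897·-0.1747 + 0.000736·9.7033 = -0.0187  (Merck)
  w_1 = 0.147897·1.8618 + 0.000736·11.2267 = 0.2836  (Ford)
  w_2 = 0.147897·2.5141 + 0.000736·9.5662 = 0.3789  (JPMorgan)
  w_3 = 0.147897·1.2233 + 0.000736·9.4608 = 0.1879  (Chevron)
  w_4 = 0.147897·0.1434 + 0.000736·14.3747 = 0.0318  (Qualcomm)
  w_5 = 0.147897·0.9513 + 0.000736·13.1006 = 0.1503  (Starbucks)
  w_6 = 0.147897·-0.1295 + 0.000736·7.2577 = -0.0138  (Kellogg)
Σw_i=1.0000  μᵀw=0.1450
σ²=wᵀΣw=λ₁·μ_p+λ₂ = 0.147897·0.145 + 0.000736 = 0.022181 ≈ 0.0222


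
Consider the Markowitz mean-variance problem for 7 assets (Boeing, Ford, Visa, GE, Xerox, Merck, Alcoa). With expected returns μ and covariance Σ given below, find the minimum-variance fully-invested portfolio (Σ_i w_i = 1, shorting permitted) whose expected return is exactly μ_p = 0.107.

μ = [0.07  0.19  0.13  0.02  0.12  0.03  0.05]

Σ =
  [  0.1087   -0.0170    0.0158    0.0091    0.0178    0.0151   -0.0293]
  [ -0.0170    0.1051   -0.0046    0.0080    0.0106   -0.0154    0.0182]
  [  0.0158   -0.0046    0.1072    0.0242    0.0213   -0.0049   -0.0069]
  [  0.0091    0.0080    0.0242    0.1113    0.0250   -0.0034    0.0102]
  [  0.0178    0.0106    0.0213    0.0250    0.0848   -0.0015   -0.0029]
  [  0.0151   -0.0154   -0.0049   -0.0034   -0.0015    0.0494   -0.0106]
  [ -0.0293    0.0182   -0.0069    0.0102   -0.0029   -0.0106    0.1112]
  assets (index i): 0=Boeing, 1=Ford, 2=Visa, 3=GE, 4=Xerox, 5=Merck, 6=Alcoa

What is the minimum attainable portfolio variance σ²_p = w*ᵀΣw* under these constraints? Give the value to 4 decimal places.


x=Σ⁻¹μ = [0.6457  2.0016  1.2298  -0.5012  0.9098  1.2690  0.5591]
y=Σ⁻¹𝟙 = [8.2038  11.9337  8.4494  3.9148  6.1583  25.3120  11.9399]
a=μᵀx=0.750545  b=𝟙ᵀx=6.113753  c=𝟙ᵀy=75.912017  D=ac−b²=19.597374
λ₁=(c·0.107−b)/D = (75.912017·0.107−6.113753)/19.597374 = 0.102505
λ₂=(a−b·0.107)/D = (0.750545−6.113753·0.107)/19.597374 = 0.004918
w* = 0.102505·x + 0.004918·y:
  w_0 = 0.102505·0.6457 + 0.004918·8.2038 = 0.1065  (Boeing)
  w_1 = 0.102505·2.0016 + 0.004918·11.9337 = 0.2639  (Ford)
  w_2 = 0.102505·1.2298 + 0.004918·8.4494 = 0.1676  (Visa)
  w_3 = 0.102505·-0.5012 + 0.004918·3.9148 = -0.0321  (GE)
  w_4 = 0.102505·0.9098 + 0.004918·6.1583 = 0.1235  (Xerox)
  w_5 = 0.102505·1.2690 + 0.004918·25.3120 = 0.2546  (Merck)
  w_6 = 0.102505·0.5591 + 0.004918·11.9399 = 0.1160  (Alcoa)
Σw_i=1.0000  μᵀw=0.1070
σ²=wᵀΣw=λ₁·μ_p+λ₂ = 0.102505·0.107 + 0.004918 = 0.015886 ≈ 0.0159

0.0159


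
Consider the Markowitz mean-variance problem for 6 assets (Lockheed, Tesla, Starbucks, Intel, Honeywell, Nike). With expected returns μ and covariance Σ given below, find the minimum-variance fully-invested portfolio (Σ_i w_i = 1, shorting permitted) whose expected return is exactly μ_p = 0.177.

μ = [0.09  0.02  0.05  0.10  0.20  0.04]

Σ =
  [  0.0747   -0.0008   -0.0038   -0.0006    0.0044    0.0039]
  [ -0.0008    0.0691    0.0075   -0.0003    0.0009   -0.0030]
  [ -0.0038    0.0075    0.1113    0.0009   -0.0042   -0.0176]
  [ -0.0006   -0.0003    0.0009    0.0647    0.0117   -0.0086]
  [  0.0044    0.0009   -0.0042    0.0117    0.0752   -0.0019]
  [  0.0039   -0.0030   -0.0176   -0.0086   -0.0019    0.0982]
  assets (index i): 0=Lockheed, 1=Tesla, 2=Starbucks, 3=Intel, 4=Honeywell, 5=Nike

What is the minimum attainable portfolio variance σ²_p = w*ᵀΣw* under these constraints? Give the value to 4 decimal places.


x=Σ⁻¹μ = [1.0717  0.2317  0.6549  1.1874  2.4621  0.6408]
y=Σ⁻¹𝟙 = [12.8596  13.9496  10.9253  15.3169  10.9495  13.6101]
a=μᵀx=0.770628  b=𝟙ᵀx=6.248609  c=𝟙ᵀy=77.610971  D=ac−b²=20.764070
λ₁=(c·0.177−b)/D = (77.610971·0.177−6.248609)/20.764070 = 0.360649
λ₂=(a−b·0.177)/D = (0.770628−6.248609·0.177)/20.764070 = -0.016152
w* = 0.360649·x + -0.016152·y:
  w_0 = 0.360649·1.0717 + -0.016152·12.8596 = 0.1788  (Lockheed)
  w_1 = 0.360649·0.2317 + -0.016152·13.9496 = -0.1418  (Tesla)
  w_2 = 0.360649·0.6549 + -0.016152·10.9253 = 0.0597  (Starbucks)
  w_3 = 0.360649·1.1874 + -0.016152·15.3169 = 0.1809  (Intel)
  w_4 = 0.360649·2.4621 + -0.016152·10.9495 = 0.7111  (Honeywell)
  w_5 = 0.360649·0.6408 + -0.016152·13.6101 = 0.0113  (Nike)
Σw_i=1.0000  μᵀw=0.1770
σ²=wᵀΣw=λ₁·μ_p+λ₂ = 0.360649·0.177 + -0.016152 = 0.047683 ≈ 0.0477

0.0477


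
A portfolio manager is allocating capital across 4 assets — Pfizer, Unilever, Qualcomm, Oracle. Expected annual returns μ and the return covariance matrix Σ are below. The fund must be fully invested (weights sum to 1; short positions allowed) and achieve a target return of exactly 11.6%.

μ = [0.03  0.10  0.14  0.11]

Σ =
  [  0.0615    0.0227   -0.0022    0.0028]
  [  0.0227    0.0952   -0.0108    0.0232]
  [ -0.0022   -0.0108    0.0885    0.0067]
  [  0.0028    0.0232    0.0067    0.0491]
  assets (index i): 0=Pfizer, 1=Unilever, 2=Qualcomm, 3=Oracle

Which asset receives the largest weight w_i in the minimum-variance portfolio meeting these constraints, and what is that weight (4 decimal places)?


Oracle (0.3956)

u=Σ⁻¹μ = [0.1796  0.7827  1.5572  1.6478]
v=Σ⁻¹𝟙 = [14.2811  4.4601  10.9916  15.9449]
a=μᵀu=0.482914  b=𝟙ᵀu=4.167211  c=𝟙ᵀv=45.677784  D=ac−b²=4.692773
λ₁=(c·0.116−b)/D = (45.677784·0.116−4.167211)/4.692773 = 0.241097
λ₂=(a−b·0.116)/D = (0.482914−4.167211·0.116)/4.692773 = -0.000103
w* = 0.241097·u + -0.000103·v:
  w_0 = 0.241097·0.1796 + -0.000103·14.2811 = 0.0418  (Pfizer)
  w_1 = 0.241097·0.7827 + -0.000103·4.4601 = 0.1882  (Unilever)
  w_2 = 0.241097·1.5572 + -0.000103·10.9916 = 0.3743  (Qualcomm)
  w_3 = 0.241097·1.6478 + -0.000103·15.9449 = 0.3956  (Oracle)
Σw_i=1.0000  μᵀw=0.1160
σ²=wᵀΣw=λ₁·μ_p+λ₂ = 0.241097·0.116 + -0.000103 = 0.027864 ≈ 0.0279


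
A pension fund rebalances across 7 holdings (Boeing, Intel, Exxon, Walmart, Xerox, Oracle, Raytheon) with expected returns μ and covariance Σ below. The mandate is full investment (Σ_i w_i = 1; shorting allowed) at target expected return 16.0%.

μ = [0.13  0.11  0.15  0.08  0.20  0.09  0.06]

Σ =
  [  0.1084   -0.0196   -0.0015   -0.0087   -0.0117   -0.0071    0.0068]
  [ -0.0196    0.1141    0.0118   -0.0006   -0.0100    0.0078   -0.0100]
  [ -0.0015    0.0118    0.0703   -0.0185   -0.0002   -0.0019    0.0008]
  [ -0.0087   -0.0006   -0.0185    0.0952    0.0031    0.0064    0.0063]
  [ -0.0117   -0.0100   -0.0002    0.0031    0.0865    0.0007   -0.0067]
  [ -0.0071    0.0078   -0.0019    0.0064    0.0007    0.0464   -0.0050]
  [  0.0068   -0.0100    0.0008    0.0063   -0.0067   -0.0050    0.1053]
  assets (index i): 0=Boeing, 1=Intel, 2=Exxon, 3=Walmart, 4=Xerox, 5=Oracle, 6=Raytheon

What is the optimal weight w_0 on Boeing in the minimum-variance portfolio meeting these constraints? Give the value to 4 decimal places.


p=Σ⁻¹μ = [1.9280  1.2261  2.3400  1.2073  2.7179  1.9965  0.7395]
q=Σ⁻¹𝟙 = [14.7210  10.3909  16.5908  12.4708  14.9924  21.9389  10.6563]
a=μᵀp=1.600744  b=𝟙ᵀp=12.155390  c=𝟙ᵀq=101.761250  D=ac−b²=15.140181
λ₁=(c·0.160−b)/D = (101.761250·0.160−12.155390)/15.140181 = 0.272547
λ₂=(a−b·0.160)/D = (1.600744−12.155390·0.160)/15.140181 = -0.022729
w* = 0.272547·p + -0.022729·q:
  w_0 = 0.272547·1.9280 + -0.022729·14.7210 = 0.1909  (Boeing)
  w_1 = 0.272547·1.2261 + -0.022729·10.3909 = 0.0980  (Intel)
  w_2 = 0.272547·2.3400 + -0.022729·16.5908 = 0.2607  (Exxon)
  w_3 = 0.272547·1.2073 + -0.022729·12.4708 = 0.0456  (Walmart)
  w_4 = 0.272547·2.7179 + -0.022729·14.9924 = 0.4000  (Xerox)
  w_5 = 0.272547·1.9965 + -0.022729·21.9389 = 0.0455  (Oracle)
  w_6 = 0.272547·0.7395 + -0.022729·10.6563 = -0.0407  (Raytheon)
Σw_i=1.0000  μᵀw=0.1600
σ²=wᵀΣw=λ₁·μ_p+λ₂ = 0.272547·0.160 + -0.022729 = 0.020879 ≈ 0.0209

0.1909


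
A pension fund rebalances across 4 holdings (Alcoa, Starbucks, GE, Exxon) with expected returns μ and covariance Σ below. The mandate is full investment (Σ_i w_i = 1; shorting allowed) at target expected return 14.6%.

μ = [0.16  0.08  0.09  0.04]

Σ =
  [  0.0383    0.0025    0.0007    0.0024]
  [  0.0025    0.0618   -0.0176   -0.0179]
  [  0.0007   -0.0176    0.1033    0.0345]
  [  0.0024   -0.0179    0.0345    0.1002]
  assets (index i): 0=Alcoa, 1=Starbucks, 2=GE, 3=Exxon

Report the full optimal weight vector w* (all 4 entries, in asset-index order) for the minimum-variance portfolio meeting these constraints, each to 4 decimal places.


0.7749  0.1371  0.1505  -0.0625

p=Σ⁻¹μ = [4.0484  1.4848  1.0252  0.2145]
q=Σ⁻¹𝟙 = [23.9598  20.8299  9.8111  9.7492]
a=μᵀp=0.867381  b=𝟙ᵀp=6.772921  c=𝟙ᵀq=64.349944  D=ac−b²=9.943423
λ₁=(c·0.146−b)/D = (64.349944·0.146−6.772921)/9.943423 = 0.263709
λ₂=(a−b·0.146)/D = (0.867381−6.772921·0.146)/9.943423 = -0.012216
w* = 0.263709·p + -0.012216·q:
  w_0 = 0.263709·4.0484 + -0.012216·23.9598 = 0.7749  (Alcoa)
  w_1 = 0.263709·1.4848 + -0.012216·20.8299 = 0.1371  (Starbucks)
  w_2 = 0.263709·1.0252 + -0.012216·9.8111 = 0.1505  (GE)
  w_3 = 0.263709·0.2145 + -0.012216·9.7492 = -0.0625  (Exxon)
Σw_i=1.0000  μᵀw=0.1460
σ²=wᵀΣw=λ₁·μ_p+λ₂ = 0.263709·0.146 + -0.012216 = 0.026286 ≈ 0.0263


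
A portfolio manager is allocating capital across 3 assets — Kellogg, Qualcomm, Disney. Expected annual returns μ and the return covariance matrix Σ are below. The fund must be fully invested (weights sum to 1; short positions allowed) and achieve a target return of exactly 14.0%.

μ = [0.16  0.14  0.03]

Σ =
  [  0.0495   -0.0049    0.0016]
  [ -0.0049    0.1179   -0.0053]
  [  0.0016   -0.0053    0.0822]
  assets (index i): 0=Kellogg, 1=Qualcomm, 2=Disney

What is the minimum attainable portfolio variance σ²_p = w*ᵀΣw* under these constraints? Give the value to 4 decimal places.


0.0268

x=Σ⁻¹μ = [3.3529  1.3442  0.3864]
y=Σ⁻¹𝟙 = [20.7815  9.9029  12.3994]
a=μᵀx=0.736237  b=𝟙ᵀx=5.083425  c=𝟙ᵀy=43.083815  D=ac−b²=5.878685
λ₁=(c·0.140−b)/D = (43.083815·0.140−5.083425)/5.878685 = 0.161313
λ₂=(a−b·0.140)/D = (0.736237−5.083425·0.140)/5.878685 = 0.004177
w* = 0.161313·x + 0.004177·y:
  w_0 = 0.161313·3.3529 + 0.004177·20.7815 = 0.6277  (Kellogg)
  w_1 = 0.161313·1.3442 + 0.004177·9.9029 = 0.2582  (Qualcomm)
  w_2 = 0.161313·0.3864 + 0.004177·12.3994 = 0.1141  (Disney)
Σw_i=1.0000  μᵀw=0.1400
σ²=wᵀΣw=λ₁·μ_p+λ₂ = 0.161313·0.140 + 0.004177 = 0.026761 ≈ 0.0268


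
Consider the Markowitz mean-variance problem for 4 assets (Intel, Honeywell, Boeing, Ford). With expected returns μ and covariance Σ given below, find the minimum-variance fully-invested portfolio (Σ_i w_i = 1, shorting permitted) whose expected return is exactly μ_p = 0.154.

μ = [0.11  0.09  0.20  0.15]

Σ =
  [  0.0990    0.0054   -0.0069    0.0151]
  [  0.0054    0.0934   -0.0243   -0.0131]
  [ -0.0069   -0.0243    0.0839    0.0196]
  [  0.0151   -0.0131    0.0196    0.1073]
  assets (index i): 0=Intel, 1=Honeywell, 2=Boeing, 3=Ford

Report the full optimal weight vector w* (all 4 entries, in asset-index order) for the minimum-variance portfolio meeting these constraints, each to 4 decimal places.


0.1418  0.2362  0.4769  0.1450

x=Σ⁻¹μ = [1.0611  1.7535  2.7548  0.9595]
y=Σ⁻¹𝟙 = [9.2737  15.1735  15.4297  7.0486]
a=μᵀx=0.969424  b=𝟙ᵀx=6.528945  c=𝟙ᵀy=46.925436  D=ac−b²=2.863516
λ₁=(c·0.154−b)/D = (46.925436·0.154−6.528945)/2.863516 = 0.243607
λ₂=(a−b·0.154)/D = (0.969424−6.528945·0.154)/2.863516 = -0.012584
w* = 0.243607·x + -0.012584·y:
  w_0 = 0.243607·1.0611 + -0.012584·9.2737 = 0.1418  (Intel)
  w_1 = 0.243607·1.7535 + -0.012584·15.1735 = 0.2362  (Honeywell)
  w_2 = 0.243607·2.7548 + -0.012584·15.4297 = 0.4769  (Boeing)
  w_3 = 0.243607·0.9595 + -0.012584·7.0486 = 0.1450  (Ford)
Σw_i=1.0000  μᵀw=0.1540
σ²=wᵀΣw=λ₁·μ_p+λ₂ = 0.243607·0.154 + -0.012584 = 0.024932 ≈ 0.0249


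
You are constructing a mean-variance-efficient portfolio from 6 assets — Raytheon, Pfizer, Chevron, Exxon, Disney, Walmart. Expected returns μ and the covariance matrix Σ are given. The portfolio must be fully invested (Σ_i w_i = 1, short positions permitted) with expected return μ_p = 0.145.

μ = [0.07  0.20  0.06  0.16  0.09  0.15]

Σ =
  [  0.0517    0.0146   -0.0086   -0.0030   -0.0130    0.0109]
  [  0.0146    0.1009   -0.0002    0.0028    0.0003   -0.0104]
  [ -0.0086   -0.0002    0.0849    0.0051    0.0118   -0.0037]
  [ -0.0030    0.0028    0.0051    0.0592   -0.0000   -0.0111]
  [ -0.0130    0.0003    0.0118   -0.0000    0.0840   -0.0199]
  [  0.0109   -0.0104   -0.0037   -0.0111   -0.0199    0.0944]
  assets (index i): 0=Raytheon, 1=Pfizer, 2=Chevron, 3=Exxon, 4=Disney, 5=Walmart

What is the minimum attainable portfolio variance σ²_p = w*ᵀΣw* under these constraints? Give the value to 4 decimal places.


0.0140

g=Σ⁻¹μ = [0.9664  2.0046  0.4917  3.0724  1.7233  2.4421]
h=Σ⁻¹𝟙 = [21.1880  7.8587  11.0434  19.5258  17.2474  15.3771]
a=μᵀg=1.511062  b=𝟙ᵀg=10.700448  c=𝟙ᵀh=92.240283  D=ac−b²=24.881233
λ₁=(c·0.145−b)/D = (92.240283·0.145−10.700448)/24.881233 = 0.107486
λ₂=(a−b·0.145)/D = (1.511062−10.700448·0.145)/24.881233 = -0.001628
w* = 0.107486·g + -0.001628·h:
  w_0 = 0.107486·0.9664 + -0.001628·21.1880 = 0.0694  (Raytheon)
  w_1 = 0.107486·2.0046 + -0.001628·7.8587 = 0.2027  (Pfizer)
  w_2 = 0.107486·0.4917 + -0.001628·11.0434 = 0.0349  (Chevron)
  w_3 = 0.107486·3.0724 + -0.001628·19.5258 = 0.2985  (Exxon)
  w_4 = 0.107486·1.7233 + -0.001628·17.2474 = 0.1572  (Disney)
  w_5 = 0.107486·2.4421 + -0.001628·15.3771 = 0.2375  (Walmart)
Σw_i=1.0000  μᵀw=0.1450
σ²=wᵀΣw=λ₁·μ_p+λ₂ = 0.107486·0.145 + -0.001628 = 0.013958 ≈ 0.0140


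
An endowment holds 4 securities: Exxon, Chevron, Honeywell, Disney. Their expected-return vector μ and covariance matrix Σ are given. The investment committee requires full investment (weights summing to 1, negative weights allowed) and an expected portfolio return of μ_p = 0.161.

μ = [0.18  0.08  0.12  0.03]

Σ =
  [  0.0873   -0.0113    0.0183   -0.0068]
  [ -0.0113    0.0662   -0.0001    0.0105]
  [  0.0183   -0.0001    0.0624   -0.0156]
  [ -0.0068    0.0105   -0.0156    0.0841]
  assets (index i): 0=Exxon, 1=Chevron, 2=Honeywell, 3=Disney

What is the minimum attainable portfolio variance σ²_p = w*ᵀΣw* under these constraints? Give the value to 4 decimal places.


x=Σ⁻¹μ = [1.9838  1.4520  1.4970  0.6135]
y=Σ⁻¹𝟙 = [11.0408  14.8009  16.3012  13.9592]
a=μᵀx=0.671290  b=𝟙ᵀx=5.546336  c=𝟙ᵀy=56.102094  D=ac−b²=6.898934
λ₁=(c·0.161−b)/D = (56.102094·0.161−5.546336)/6.898934 = 0.505310
λ₂=(a−b·0.161)/D = (0.671290−5.546336·0.161)/6.898934 = -0.032131
w* = 0.505310·x + -0.032131·y:
  w_0 = 0.505310·1.9838 + -0.032131·11.0408 = 0.6477  (Exxon)
  w_1 = 0.505310·1.4520 + -0.032131·14.8009 = 0.2582  (Chevron)
  w_2 = 0.505310·1.4970 + -0.032131·16.3012 = 0.2327  (Honeywell)
  w_3 = 0.505310·0.6135 + -0.032131·13.9592 = -0.1385  (Disney)
Σw_i=1.0000  μᵀw=0.1610
σ²=wᵀΣw=λ₁·μ_p+λ₂ = 0.505310·0.161 + -0.032131 = 0.049224 ≈ 0.0492

0.0492


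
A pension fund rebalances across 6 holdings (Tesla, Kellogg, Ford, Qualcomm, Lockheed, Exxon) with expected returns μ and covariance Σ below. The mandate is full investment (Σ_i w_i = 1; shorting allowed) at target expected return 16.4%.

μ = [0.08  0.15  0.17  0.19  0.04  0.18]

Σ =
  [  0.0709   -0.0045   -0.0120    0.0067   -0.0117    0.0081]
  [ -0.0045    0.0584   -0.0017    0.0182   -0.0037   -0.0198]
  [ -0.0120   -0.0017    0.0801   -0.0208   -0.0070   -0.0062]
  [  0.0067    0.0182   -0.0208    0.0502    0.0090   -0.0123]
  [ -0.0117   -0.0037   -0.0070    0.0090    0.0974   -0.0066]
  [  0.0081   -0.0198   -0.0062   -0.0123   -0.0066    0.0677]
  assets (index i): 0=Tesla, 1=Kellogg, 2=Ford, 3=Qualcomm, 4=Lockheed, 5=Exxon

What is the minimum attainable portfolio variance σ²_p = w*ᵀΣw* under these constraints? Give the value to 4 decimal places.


g=Σ⁻¹μ = [1.0820  2.7568  4.1839  5.4068  0.7701  4.7762]
h=Σ⁻¹𝟙 = [16.7220  21.7302  25.1398  24.3043  14.5092  27.2582]
a=μᵀg=3.129143  b=𝟙ᵀg=18.975717  c=𝟙ᵀh=129.663703  D=ac−b²=45.658439
λ₁=(c·0.164−b)/D = (129.663703·0.164−18.975717)/45.658439 = 0.050136
λ₂=(a−b·0.164)/D = (3.129143−18.975717·0.164)/45.658439 = 0.000375
w* = 0.050136·g + 0.000375·h:
  w_0 = 0.050136·1.0820 + 0.000375·16.7220 = 0.0605  (Tesla)
  w_1 = 0.050136·2.7568 + 0.000375·21.7302 = 0.1464  (Kellogg)
  w_2 = 0.050136·4.1839 + 0.000375·25.1398 = 0.2192  (Ford)
  w_3 = 0.050136·5.4068 + 0.000375·24.3043 = 0.2802  (Qualcomm)
  w_4 = 0.050136·0.7701 + 0.000375·14.5092 = 0.0441  (Lockheed)
  w_5 = 0.050136·4.7762 + 0.000375·27.2582 = 0.2497  (Exxon)
Σw_i=1.0000  μᵀw=0.1640
σ²=wᵀΣw=λ₁·μ_p+λ₂ = 0.050136·0.164 + 0.000375 = 0.008597 ≈ 0.0086

0.0086


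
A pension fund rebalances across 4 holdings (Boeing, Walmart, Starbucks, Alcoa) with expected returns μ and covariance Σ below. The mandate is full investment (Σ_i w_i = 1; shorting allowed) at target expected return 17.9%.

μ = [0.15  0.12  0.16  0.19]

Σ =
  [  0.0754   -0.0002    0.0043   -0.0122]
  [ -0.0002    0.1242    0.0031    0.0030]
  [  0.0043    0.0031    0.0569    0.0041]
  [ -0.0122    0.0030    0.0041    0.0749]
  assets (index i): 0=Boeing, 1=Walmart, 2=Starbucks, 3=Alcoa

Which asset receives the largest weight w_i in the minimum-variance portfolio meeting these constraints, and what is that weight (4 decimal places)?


Alcoa (0.5781)

p=Σ⁻¹μ = [2.2995  0.8438  2.3943  2.7464]
q=Σ⁻¹𝟙 = [14.7963  7.3472  15.0009  14.6458]
a=μᵀp=1.351079  b=𝟙ᵀp=8.283959  c=𝟙ᵀq=51.790222  D=ac−b²=1.348724
λ₁=(c·0.179−b)/D = (51.790222·0.179−8.283959)/1.348724 = 0.731425
λ₂=(a−b·0.179)/D = (1.351079−8.283959·0.179)/1.348724 = -0.097684
w* = 0.731425·p + -0.097684·q:
  w_0 = 0.731425·2.2995 + -0.097684·14.7963 = 0.2365  (Boeing)
  w_1 = 0.731425·0.8438 + -0.097684·7.3472 = -0.1005  (Walmart)
  w_2 = 0.731425·2.3943 + -0.097684·15.0009 = 0.2859  (Starbucks)
  w_3 = 0.731425·2.7464 + -0.097684·14.6458 = 0.5781  (Alcoa)
Σw_i=1.0000  μᵀw=0.1790
σ²=wᵀΣw=λ₁·μ_p+λ₂ = 0.731425·0.179 + -0.097684 = 0.033241 ≈ 0.0332


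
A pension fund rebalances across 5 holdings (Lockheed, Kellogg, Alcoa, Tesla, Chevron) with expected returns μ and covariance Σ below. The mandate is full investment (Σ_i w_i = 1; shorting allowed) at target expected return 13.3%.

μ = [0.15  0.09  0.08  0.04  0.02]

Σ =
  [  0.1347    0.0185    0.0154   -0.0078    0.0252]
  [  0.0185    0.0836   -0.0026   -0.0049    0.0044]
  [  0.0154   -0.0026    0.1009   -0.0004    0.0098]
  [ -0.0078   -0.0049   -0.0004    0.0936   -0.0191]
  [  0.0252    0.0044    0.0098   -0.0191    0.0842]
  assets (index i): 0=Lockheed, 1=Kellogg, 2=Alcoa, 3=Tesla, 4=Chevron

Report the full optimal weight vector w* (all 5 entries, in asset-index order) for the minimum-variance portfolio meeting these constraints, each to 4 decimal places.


0.5343  0.3659  0.2700  0.0867  -0.2568

x=Σ⁻¹μ = [0.9504  0.9221  0.6786  0.5475  -0.0499]
y=Σ⁻¹𝟙 = [3.3285  11.6635  8.5466  14.1564  12.4873]
a=μᵀx=0.300737  b=𝟙ᵀx=3.048717  c=𝟙ᵀy=50.182313  D=ac−b²=5.796991
λ₁=(c·0.133−b)/D = (50.182313·0.133−3.048717)/5.796991 = 0.625416
λ₂=(a−b·0.133)/D = (0.300737−3.048717·0.133)/5.796991 = -0.018068
w* = 0.625416·x + -0.018068·y:
  w_0 = 0.625416·0.9504 + -0.018068·3.3285 = 0.5343  (Lockheed)
  w_1 = 0.625416·0.9221 + -0.018068·11.6635 = 0.3659  (Kellogg)
  w_2 = 0.625416·0.6786 + -0.018068·8.5466 = 0.2700  (Alcoa)
  w_3 = 0.625416·0.5475 + -0.018068·14.1564 = 0.0867  (Tesla)
  w_4 = 0.625416·-0.0499 + -0.018068·12.4873 = -0.2568  (Chevron)
Σw_i=1.0000  μᵀw=0.1330
σ²=wᵀΣw=λ₁·μ_p+λ₂ = 0.625416·0.133 + -0.018068 = 0.065112 ≈ 0.0651


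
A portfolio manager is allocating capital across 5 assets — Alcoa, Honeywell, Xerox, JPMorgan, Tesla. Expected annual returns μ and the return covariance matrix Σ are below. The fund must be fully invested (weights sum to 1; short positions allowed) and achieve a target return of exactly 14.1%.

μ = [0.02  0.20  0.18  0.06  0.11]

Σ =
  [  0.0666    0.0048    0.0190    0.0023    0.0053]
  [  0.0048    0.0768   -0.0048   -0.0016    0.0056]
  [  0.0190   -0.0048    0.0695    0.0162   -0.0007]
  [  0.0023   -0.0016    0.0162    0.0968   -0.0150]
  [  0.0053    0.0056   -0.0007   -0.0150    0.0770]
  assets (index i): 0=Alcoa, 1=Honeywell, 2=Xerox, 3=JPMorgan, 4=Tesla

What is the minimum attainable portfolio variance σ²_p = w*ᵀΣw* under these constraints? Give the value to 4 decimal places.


u=Σ⁻¹μ = [-0.8597  2.7481  2.9330  0.4109  1.3946]
v=Σ⁻¹𝟙 = [9.7656  12.2799  10.2097  10.7002  13.5990]
a=μᵀu=1.238425  b=𝟙ᵀu=6.626943  c=𝟙ᵀv=56.554361  D=ac−b²=26.121972
λ₁=(c·0.141−b)/D = (56.554361·0.141−6.626943)/26.121972 = 0.051574
λ₂=(a−b·0.141)/D = (1.238425−6.626943·0.141)/26.121972 = 0.011639
w* = 0.051574·u + 0.011639·v:
  w_0 = 0.051574·-0.8597 + 0.011639·9.7656 = 0.0693  (Alcoa)
  w_1 = 0.051574·2.7481 + 0.011639·12.2799 = 0.2847  (Honeywell)
  w_2 = 0.051574·2.9330 + 0.011639·10.2097 = 0.2701  (Xerox)
  w_3 = 0.051574·0.4109 + 0.011639·10.7002 = 0.1457  (JPMorgan)
  w_4 = 0.051574·1.3946 + 0.011639·13.5990 = 0.2302  (Tesla)
Σw_i=1.0000  μᵀw=0.1410
σ²=wᵀΣw=λ₁·μ_p+λ₂ = 0.051574·0.141 + 0.011639 = 0.018911 ≈ 0.0189

0.0189


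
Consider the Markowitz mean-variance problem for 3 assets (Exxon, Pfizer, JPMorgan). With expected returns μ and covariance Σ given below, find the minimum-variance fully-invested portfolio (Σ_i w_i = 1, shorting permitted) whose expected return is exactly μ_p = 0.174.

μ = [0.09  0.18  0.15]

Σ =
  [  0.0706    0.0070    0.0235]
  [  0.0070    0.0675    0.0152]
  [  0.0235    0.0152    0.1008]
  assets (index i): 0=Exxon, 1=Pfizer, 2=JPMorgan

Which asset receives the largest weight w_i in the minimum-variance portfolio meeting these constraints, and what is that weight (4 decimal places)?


g=Σ⁻¹μ = [0.7190  2.3754  0.9623]
h=Σ⁻¹𝟙 = [11.1160  12.4338  5.4542]
a=μᵀg=0.636624  b=𝟙ᵀg=4.056657  c=𝟙ᵀh=29.004017  D=ac−b²=2.008173
λ₁=(c·0.174−b)/D = (29.004017·0.174−4.056657)/2.008173 = 0.493006
λ₂=(a−b·0.174)/D = (0.636624−4.056657·0.174)/2.008173 = -0.034476
w* = 0.493006·g + -0.034476·h:
  w_0 = 0.493006·0.7190 + -0.034476·11.1160 = -0.0288  (Exxon)
  w_1 = 0.493006·2.3754 + -0.034476·12.4338 = 0.7424  (Pfizer)
  w_2 = 0.493006·0.9623 + -0.034476·5.4542 = 0.2864  (JPMorgan)
Σw_i=1.0000  μᵀw=0.1740
σ²=wᵀΣw=λ₁·μ_p+λ₂ = 0.493006·0.174 + -0.034476 = 0.051307 ≈ 0.0513

Pfizer (0.7424)


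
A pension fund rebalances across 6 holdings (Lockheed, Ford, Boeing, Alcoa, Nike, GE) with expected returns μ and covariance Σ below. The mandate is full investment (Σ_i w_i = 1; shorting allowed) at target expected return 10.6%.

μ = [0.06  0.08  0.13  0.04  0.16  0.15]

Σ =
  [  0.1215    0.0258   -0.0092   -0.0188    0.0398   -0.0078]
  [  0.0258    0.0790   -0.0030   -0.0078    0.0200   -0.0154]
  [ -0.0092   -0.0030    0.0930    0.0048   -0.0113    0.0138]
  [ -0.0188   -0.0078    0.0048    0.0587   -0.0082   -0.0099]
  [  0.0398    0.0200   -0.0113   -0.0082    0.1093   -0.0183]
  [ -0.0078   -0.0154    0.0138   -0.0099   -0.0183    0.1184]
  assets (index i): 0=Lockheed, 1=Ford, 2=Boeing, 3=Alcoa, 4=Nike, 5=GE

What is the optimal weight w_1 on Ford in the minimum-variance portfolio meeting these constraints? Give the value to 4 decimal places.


g=Σ⁻¹μ = [0.1055  1.0293  1.3471  1.2595  1.7430  1.6254]
h=Σ⁻¹𝟙 = [7.8106  13.1046  9.8825  23.8833  8.8775  12.8822]
a=μᵀg=0.836866  b=𝟙ᵀg=7.109786  c=𝟙ᵀh=76.440611  D=ac−b²=13.421495
λ₁=(c·0.106−b)/D = (76.440611·0.106−7.109786)/13.421495 = 0.073980
λ₂=(a−b·0.106)/D = (0.836866−7.109786·0.106)/13.421495 = 0.006201
w* = 0.073980·g + 0.006201·h:
  w_0 = 0.073980·0.1055 + 0.006201·7.8106 = 0.0562  (Lockheed)
  w_1 = 0.073980·1.0293 + 0.006201·13.1046 = 0.1574  (Ford)
  w_2 = 0.073980·1.3471 + 0.006201·9.8825 = 0.1609  (Boeing)
  w_3 = 0.073980·1.2595 + 0.006201·23.8833 = 0.2413  (Alcoa)
  w_4 = 0.073980·1.7430 + 0.006201·8.8775 = 0.1840  (Nike)
  w_5 = 0.073980·1.6254 + 0.006201·12.8822 = 0.2001  (GE)
Σw_i=1.0000  μᵀw=0.1060
σ²=wᵀΣw=λ₁·μ_p+λ₂ = 0.073980·0.106 + 0.006201 = 0.014043 ≈ 0.0140

0.1574
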